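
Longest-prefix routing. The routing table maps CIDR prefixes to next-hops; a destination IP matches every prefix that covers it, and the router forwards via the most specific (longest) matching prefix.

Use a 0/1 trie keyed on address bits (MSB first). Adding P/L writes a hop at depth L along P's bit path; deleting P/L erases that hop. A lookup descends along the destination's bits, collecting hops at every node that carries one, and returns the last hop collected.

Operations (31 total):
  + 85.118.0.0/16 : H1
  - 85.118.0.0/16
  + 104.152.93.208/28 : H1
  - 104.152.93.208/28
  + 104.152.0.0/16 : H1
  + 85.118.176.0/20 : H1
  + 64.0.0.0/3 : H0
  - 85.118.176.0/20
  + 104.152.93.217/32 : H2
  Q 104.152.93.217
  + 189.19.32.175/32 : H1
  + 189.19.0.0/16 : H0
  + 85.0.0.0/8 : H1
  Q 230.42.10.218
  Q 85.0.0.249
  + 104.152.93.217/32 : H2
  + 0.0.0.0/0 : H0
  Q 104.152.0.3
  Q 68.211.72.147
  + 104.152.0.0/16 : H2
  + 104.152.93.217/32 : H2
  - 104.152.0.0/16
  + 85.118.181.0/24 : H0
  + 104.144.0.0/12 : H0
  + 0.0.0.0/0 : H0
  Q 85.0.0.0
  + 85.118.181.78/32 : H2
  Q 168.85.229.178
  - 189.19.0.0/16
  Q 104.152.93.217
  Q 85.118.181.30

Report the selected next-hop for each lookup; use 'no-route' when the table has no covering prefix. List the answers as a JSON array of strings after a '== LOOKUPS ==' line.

Apply in order:
  add 85.118.0.0/16 -> H1 at depth 16
  - 85.118.0.0/16 clear@16
  add 104.152.93.208/28 -> H1 at depth 28
  - 104.152.93.208/28 clear@28
  add 104.152.0.0/16 -> H1 at depth 16
  add 85.118.176.0/20 -> H1 at depth 20
  add 64.0.0.0/3 -> H0 at depth 3
  - 85.118.176.0/20 clear@20
  add 104.152.93.217/32 -> H2 at depth 32
  lookup 104.152.93.217: bits 01101000100110000101110111011001 walk d0:-→d1:-→d2:-→d3:-→d4:-→d5:-→d6:-→d7:-→d8:-→d9:-→d10:-→d11:-→d12:-→d13:-→d14:-→d15:-→d16:H1→d17:-→d18:-→d19:-→d20:-→d21:-→d22:-→d23:-→d24:-→d25:-→d26:-→d27:-→d28:-→d29:-→d30:-→d31:-→d32:H2 -> H2
  add 189.19.32.175/32 -> H1 at depth 32
  add 189.19.0.0/16 -> H0 at depth 16
  add 85.0.0.0/8 -> H1 at depth 8
  lookup 230.42.10.218: bits 1 walk d0:-→d1:- -> no-route
  lookup 85.0.0.249: bits 010101010 walk d0:-→d1:-→d2:-→d3:H0→d4:-→d5:-→d6:-→d7:-→d8:H1→d9:- -> H1
  add 104.152.93.217/32 -> H2 at depth 32
  add 0.0.0.0/0 -> H0 at depth 0
  lookup 104.152.0.3: bits 01101000100110000 walk d0:H0→d1:-→d2:-→d3:-→d4:-→d5:-→d6:-→d7:-→d8:-→d9:-→d10:-→d11:-→d12:-→d13:-→d14:-→d15:-→d16:H1→d17:- -> H1
  lookup 68.211.72.147: bits 010 walk d0:H0→d1:-→d2:-→d3:H0 -> H0
  add 104.152.0.0/16 -> H2 at depth 16
  add 104.152.93.217/32 -> H2 at depth 32
  - 104.152.0.0/16 clear@16
  add 85.118.181.0/24 -> H0 at depth 24
  add 104.144.0.0/12 -> H0 at depth 12
  add 0.0.0.0/0 -> H0 at depth 0
  lookup 85.0.0.0: bits 010101010 walk d0:H0→d1:-→d2:-→d3:H0→d4:-→d5:-→d6:-→d7:-→d8:H1→d9:- -> H1
  add 85.118.181.78/32 -> H2 at depth 32
  lookup 168.85.229.178: bits 101 walk d0:H0→d1:-→d2:-→d3:- -> H0
  - 189.19.0.0/16 clear@16
  lookup 104.152.93.217: bits 01101000100110000101110111011001 walk d0:H0→d1:-→d2:-→d3:-→d4:-→d5:-→d6:-→d7:-→d8:-→d9:-→d10:-→d11:-→d12:H0→d13:-→d14:-→d15:-→d16:-→d17:-→d18:-→d19:-→d20:-→d21:-→d22:-→d23:-→d24:-→d25:-→d26:-→d27:-→d28:-→d29:-→d30:-→d31:-→d32:H2 -> H2
  lookup 85.118.181.30: bits 0101010101110110101101010 walk d0:H0→d1:-→d2:-→d3:H0→d4:-→d5:-→d6:-→d7:-→d8:H1→d9:-→d10:-→d11:-→d12:-→d13:-→d14:-→d15:-→d16:-→d17:-→d18:-→d19:-→d20:-→d21:-→d22:-→d23:-→d24:H0→d25:- -> H0

== LOOKUPS ==
["H2","no-route","H1","H1","H0","H1","H0","H2","H0"]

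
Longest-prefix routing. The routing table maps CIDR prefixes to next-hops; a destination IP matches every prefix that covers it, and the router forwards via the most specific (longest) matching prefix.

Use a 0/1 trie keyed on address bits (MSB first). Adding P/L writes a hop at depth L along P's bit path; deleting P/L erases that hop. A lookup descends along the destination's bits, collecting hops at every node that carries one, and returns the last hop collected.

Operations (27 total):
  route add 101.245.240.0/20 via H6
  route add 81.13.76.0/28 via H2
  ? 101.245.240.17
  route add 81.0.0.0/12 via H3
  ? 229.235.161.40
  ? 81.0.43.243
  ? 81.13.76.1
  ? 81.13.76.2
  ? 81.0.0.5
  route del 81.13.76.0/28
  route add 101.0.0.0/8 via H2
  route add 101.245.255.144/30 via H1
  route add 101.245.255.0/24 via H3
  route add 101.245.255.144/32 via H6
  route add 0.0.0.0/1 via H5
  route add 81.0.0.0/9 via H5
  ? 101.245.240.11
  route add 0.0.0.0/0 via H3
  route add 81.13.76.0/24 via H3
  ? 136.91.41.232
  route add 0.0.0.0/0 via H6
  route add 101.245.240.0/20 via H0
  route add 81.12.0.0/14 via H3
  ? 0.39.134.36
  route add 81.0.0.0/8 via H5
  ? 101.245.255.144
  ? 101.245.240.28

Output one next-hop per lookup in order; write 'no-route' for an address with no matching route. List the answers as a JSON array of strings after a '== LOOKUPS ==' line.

Trace:
  + 101.245.240.0/20 (H6) depth=20
  + 81.13.76.0/28 (H2) depth=28
  ? 101.245.240.17  path d0:-→d1:-→d2:-→d3:-→d4:-→d5:-→d6:-→d7:-→d8:-→d9:-→d10:-→d11:-→d12:-→d13:-→d14:-→d15:-→d16:-→d17:-→d18:-→d19:-→d20:H6  best=H6
  + 81.0.0.0/12 (H3) depth=12
  ? 229.235.161.40  path d0:-  best=no-route
  ? 81.0.43.243  path d0:-→d1:-→d2:-→d3:-→d4:-→d5:-→d6:-→d7:-→d8:-→d9:-→d10:-→d11:-→d12:H3  best=H3
  ? 81.13.76.1  path d0:-→d1:-→d2:-→d3:-→d4:-→d5:-→d6:-→d7:-→d8:-→d9:-→d10:-→d11:-→d12:H3→d13:-→d14:-→d15:-→d16:-→d17:-→d18:-→d19:-→d20:-→d21:-→d22:-→d23:-→d24:-→d25:-→d26:-→d27:-→d28:H2  best=H2
  ? 81.13.76.2  path d0:-→d1:-→d2:-→d3:-→d4:-→d5:-→d6:-→d7:-→d8:-→d9:-→d10:-→d11:-→d12:H3→d13:-→d14:-→d15:-→d16:-→d17:-→d18:-→d19:-→d20:-→d21:-→d22:-→d23:-→d24:-→d25:-→d26:-→d27:-→d28:H2  best=H2
  ? 81.0.0.5  path d0:-→d1:-→d2:-→d3:-→d4:-→d5:-→d6:-→d7:-→d8:-→d9:-→d10:-→d11:-→d12:H3  best=H3
  - 81.13.76.0/28 clear@28
  + 101.0.0.0/8 (H2) depth=8
  + 101.245.255.144/30 (H1) depth=30
  + 101.245.255.0/24 (H3) depth=24
  + 101.245.255.144/32 (H6) depth=32
  + 0.0.0.0/1 (H5) depth=1
  + 81.0.0.0/9 (H5) depth=9
  ? 101.245.240.11  path d0:-→d1:H5→d2:-→d3:-→d4:-→d5:-→d6:-→d7:-→d8:H2→d9:-→d10:-→d11:-→d12:-→d13:-→d14:-→d15:-→d16:-→d17:-→d18:-→d19:-→d20:H6  best=H6
  + 0.0.0.0/0 (H3) depth=0
  + 81.13.76.0/24 (H3) depth=24
  ? 136.91.41.232  path d0:H3  best=H3
  + 0.0.0.0/0 (H6) depth=0
  + 101.245.240.0/20 (H0) depth=20
  + 81.12.0.0/14 (H3) depth=14
  ? 0.39.134.36  path d0:H6→d1:H5  best=H5
  + 81.0.0.0/8 (H5) depth=8
  ? 101.245.255.144  path d0:H6→d1:H5→d2:-→d3:-→d4:-→d5:-→d6:-→d7:-→d8:H2→d9:-→d10:-→d11:-→d12:-→d13:-→d14:-→d15:-→d16:-→d17:-→d18:-→d19:-→d20:H0→d21:-→d22:-→d23:-→d24:H3→d25:-→d26:-→d27:-→d28:-→d29:-→d30:H1→d31:-→d32:H6  best=H6
  ? 101.245.240.28  path d0:H6→d1:H5→d2:-→d3:-→d4:-→d5:-→d6:-→d7:-→d8:H2→d9:-→d10:-→d11:-→d12:-→d13:-→d14:-→d15:-→d16:-→d17:-→d18:-→d19:-→d20:H0  best=H0

== LOOKUPS ==
["H6","no-route","H3","H2","H2","H3","H6","H3","H5","H6","H0"]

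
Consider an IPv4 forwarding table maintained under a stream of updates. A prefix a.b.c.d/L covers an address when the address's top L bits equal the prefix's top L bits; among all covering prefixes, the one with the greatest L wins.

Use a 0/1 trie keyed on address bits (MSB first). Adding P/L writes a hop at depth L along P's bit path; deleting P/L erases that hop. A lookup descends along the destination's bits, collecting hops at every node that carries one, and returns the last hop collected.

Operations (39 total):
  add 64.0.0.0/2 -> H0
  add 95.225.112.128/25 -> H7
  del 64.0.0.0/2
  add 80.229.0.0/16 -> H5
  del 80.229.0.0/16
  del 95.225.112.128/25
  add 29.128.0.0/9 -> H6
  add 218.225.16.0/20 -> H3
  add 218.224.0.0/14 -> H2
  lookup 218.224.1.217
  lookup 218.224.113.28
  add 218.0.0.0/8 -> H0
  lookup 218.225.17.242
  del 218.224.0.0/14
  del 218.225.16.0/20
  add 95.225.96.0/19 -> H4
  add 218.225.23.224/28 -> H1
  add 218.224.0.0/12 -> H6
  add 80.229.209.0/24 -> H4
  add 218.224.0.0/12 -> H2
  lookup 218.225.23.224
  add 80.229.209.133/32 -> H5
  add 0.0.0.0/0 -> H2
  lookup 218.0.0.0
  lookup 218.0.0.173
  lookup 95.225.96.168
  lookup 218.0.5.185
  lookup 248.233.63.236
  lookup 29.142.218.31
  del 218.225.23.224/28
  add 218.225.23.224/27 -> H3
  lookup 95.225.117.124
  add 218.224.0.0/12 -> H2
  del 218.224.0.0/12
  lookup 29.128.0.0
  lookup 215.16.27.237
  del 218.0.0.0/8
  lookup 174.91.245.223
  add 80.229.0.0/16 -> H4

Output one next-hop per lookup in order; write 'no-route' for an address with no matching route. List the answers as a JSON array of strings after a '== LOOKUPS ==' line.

Process each operation:
  + 64.0.0.0/2 (H0) depth=2
  + 95.225.112.128/25 (H7) depth=25
  - 64.0.0.0/2 clear@2
  + 80.229.0.0/16 (H5) depth=16
  - 80.229.0.0/16 clear@16
  - 95.225.112.128/25 clear@25
  + 29.128.0.0/9 (H6) depth=9
  + 218.225.16.0/20 (H3) depth=20
  + 218.224.0.0/14 (H2) depth=14
  Q 218.224.1.217: descend 110110101110000 ; hops seen [H2] ; pick H2
  Q 218.224.113.28: descend 110110101110000 ; hops seen [H2] ; pick H2
  + 218.0.0.0/8 (H0) depth=8
  Q 218.225.17.242: descend 11011010111000010001 ; hops seen [H0,H2,H3] ; pick H3
  - 218.224.0.0/14 clear@14
  - 218.225.16.0/20 clear@20
  + 95.225.96.0/19 (H4) depth=19
  + 218.225.23.224/28 (H1) depth=28
  + 218.224.0.0/12 (H6) depth=12
  + 80.229.209.0/24 (H4) depth=24
  + 218.224.0.0/12 (H2) depth=12
  Q 218.225.23.224: descend 1101101011100001000101111110 ; hops seen [H0,H2,H1] ; pick H1
  + 80.229.209.133/32 (H5) depth=32
  + 0.0.0.0/0 (H2) depth=0
  Q 218.0.0.0: descend 11011010 ; hops seen [H2,H0] ; pick H0
  Q 218.0.0.173: descend 11011010 ; hops seen [H2,H0] ; pick H0
  Q 95.225.96.168: descend 0101111111100001011 ; hops seen [H2,H4] ; pick H4
  Q 218.0.5.185: descend 11011010 ; hops seen [H2,H0] ; pick H0
  Q 248.233.63.236: descend 11 ; hops seen [H2] ; pick H2
  Q 29.142.218.31: descend 000111011 ; hops seen [H2,H6] ; pick H6
  - 218.225.23.224/28 clear@28
  + 218.225.23.224/27 (H3) depth=27
  Q 95.225.117.124: descend 010111111110000101110 ; hops seen [H2,H4] ; pick H4
  + 218.224.0.0/12 (H2) depth=12
  - 218.224.0.0/12 clear@12
  Q 29.128.0.0: descend 000111011 ; hops seen [H2,H6] ; pick H6
  Q 215.16.27.237: descend 1101 ; hops seen [H2] ; pick H2
  - 218.0.0.0/8 clear@8
  Q 174.91.245.223: descend 1 ; hops seen [H2] ; pick H2
  + 80.229.0.0/16 (H4) depth=16

== LOOKUPS ==
["H2","H2","H3","H1","H0","H0","H4","H0","H2","H6","H4","H6","H2","H2"]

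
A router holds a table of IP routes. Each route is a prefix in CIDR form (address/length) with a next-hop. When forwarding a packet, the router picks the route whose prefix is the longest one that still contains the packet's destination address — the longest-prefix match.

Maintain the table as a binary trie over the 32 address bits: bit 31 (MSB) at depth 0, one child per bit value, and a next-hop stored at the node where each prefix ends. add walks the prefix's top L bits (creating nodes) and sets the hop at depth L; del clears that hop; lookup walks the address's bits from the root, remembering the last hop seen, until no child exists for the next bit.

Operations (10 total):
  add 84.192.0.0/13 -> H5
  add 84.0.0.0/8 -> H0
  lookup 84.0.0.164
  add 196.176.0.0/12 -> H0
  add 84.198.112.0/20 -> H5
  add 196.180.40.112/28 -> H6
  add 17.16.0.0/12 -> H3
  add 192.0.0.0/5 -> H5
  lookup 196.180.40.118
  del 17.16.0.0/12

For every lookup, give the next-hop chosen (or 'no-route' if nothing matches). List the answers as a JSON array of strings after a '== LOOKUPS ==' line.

Apply in order:
  + 84.192.0.0/13 (H5) depth=13
  + 84.0.0.0/8 (H0) depth=8
  lookup 84.0.0.164: bits 01010100 walk d0:-→d1:-→d2:-→d3:-→d4:-→d5:-→d6:-→d7:-→d8:H0 -> H0
  + 196.176.0.0/12 (H0) depth=12
  + 84.198.112.0/20 (H5) depth=20
  + 196.180.40.112/28 (H6) depth=28
  + 17.16.0.0/12 (H3) depth=12
  + 192.0.0.0/5 (H5) depth=5
  lookup 196.180.40.118: bits 1100010010110100001010000111 walk d0:-→d1:-→d2:-→d3:-→d4:-→d5:H5→d6:-→d7:-→d8:-→d9:-→d10:-→d11:-→d12:H0→d13:-→d14:-→d15:-→d16:-→d17:-→d18:-→d19:-→d20:-→d21:-→d22:-→d23:-→d24:-→d25:-→d26:-→d27:-→d28:H6 -> H6
  del 17.16.0.0/12 (clear depth 12)

== LOOKUPS ==
["H0","H6"]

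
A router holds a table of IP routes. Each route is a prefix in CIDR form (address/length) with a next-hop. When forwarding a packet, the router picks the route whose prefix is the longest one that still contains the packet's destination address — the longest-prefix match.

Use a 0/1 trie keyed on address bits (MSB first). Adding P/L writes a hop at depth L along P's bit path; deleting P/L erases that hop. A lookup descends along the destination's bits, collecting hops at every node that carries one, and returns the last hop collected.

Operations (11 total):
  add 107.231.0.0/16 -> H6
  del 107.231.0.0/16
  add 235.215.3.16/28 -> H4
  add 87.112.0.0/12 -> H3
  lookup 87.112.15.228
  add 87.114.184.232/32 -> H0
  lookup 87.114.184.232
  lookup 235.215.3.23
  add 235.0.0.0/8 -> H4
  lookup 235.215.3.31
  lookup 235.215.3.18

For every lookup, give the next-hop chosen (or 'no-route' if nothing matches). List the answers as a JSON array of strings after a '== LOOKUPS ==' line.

Process each operation:
  + 107.231.0.0/16 (H6) depth=16
  - 107.231.0.0/16 clear@16
  + 235.215.3.16/28 (H4) depth=28
  + 87.112.0.0/12 (H3) depth=12
  Q 87.112.15.228: descend 010101110111 ; hops seen [H3] ; pick H3
  + 87.114.184.232/32 (H0) depth=32
  Q 87.114.184.232: descend 01010111011100101011100011101000 ; hops seen [H3,H0] ; pick H0
  Q 235.215.3.23: descend 1110101111010111000000110001 ; hops seen [H4] ; pick H4
  + 235.0.0.0/8 (H4) depth=8
  Q 235.215.3.31: descend 1110101111010111000000110001 ; hops seen [H4,H4] ; pick H4
  Q 235.215.3.18: descend 1110101111010111000000110001 ; hops seen [H4,H4] ; pick H4

== LOOKUPS ==
["H3","H0","H4","H4","H4"]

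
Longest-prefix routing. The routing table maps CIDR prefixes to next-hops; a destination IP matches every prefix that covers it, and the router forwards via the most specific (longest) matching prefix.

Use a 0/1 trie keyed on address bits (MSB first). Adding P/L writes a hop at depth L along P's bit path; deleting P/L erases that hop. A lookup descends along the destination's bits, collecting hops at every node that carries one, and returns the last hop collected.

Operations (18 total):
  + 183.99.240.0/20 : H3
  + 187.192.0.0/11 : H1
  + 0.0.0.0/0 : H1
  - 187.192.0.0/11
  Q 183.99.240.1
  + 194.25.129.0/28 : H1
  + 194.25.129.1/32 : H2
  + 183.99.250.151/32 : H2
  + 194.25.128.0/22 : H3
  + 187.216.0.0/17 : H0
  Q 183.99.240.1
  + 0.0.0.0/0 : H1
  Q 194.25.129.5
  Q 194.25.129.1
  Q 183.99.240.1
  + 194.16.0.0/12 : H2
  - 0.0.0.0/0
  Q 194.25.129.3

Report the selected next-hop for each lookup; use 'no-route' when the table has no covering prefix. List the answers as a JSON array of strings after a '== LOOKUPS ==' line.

Process each operation:
  + 183.99.240.0/20 (H3) depth=20
  + 187.192.0.0/11 (H1) depth=11
  + 0.0.0.0/0 (H1) depth=0
  - 187.192.0.0/11 clear@11
  lookup 183.99.240.1: bits 10110111011000111111 walk d0:H1→d1:-→d2:-→d3:-→d4:-→d5:-→d6:-→d7:-→d8:-→d9:-→d10:-→d11:-→d12:-→d13:-→d14:-→d15:-→d16:-→d17:-→d18:-→d19:-→d20:H3 -> H3
  + 194.25.129.0/28 (H1) depth=28
  + 194.25.129.1/32 (H2) depth=32
  + 183.99.250.151/32 (H2) depth=32
  + 194.25.128.0/22 (H3) depth=22
  + 187.216.0.0/17 (H0) depth=17
  lookup 183.99.240.1: bits 10110111011000111111 walk d0:H1→d1:-→d2:-→d3:-→d4:-→d5:-→d6:-→d7:-→d8:-→d9:-→d10:-→d11:-→d12:-→d13:-→d14:-→d15:-→d16:-→d17:-→d18:-→d19:-→d20:H3 -> H3
  + 0.0.0.0/0 (H1) depth=0
  lookup 194.25.129.5: bits 11000010000110011000000100000 walk d0:H1→d1:-→d2:-→d3:-→d4:-→d5:-→d6:-→d7:-→d8:-→d9:-→d10:-→d11:-→d12:-→d13:-→d14:-→d15:-→d16:-→d17:-→d18:-→d19:-→d20:-→d21:-→d22:H3→d23:-→d24:-→d25:-→d26:-→d27:-→d28:H1→d29:- -> H1
  lookup 194.25.129.1: bits 11000010000110011000000100000001 walk d0:H1→d1:-→d2:-→d3:-→d4:-→d5:-→d6:-→d7:-→d8:-→d9:-→d10:-→d11:-→d12:-→d13:-→d14:-→d15:-→d16:-→d17:-→d18:-→d19:-→d20:-→d21:-→d22:H3→d23:-→d24:-→d25:-→d26:-→d27:-→d28:H1→d29:-→d30:-→d31:-→d32:H2 -> H2
  lookup 183.99.240.1: bits 10110111011000111111 walk d0:H1→d1:-→d2:-→d3:-→d4:-→d5:-→d6:-→d7:-→d8:-→d9:-→d10:-→d11:-→d12:-→d13:-→d14:-→d15:-→d16:-→d17:-→d18:-→d19:-→d20:H3 -> H3
  + 194.16.0.0/12 (H2) depth=12
  - 0.0.0.0/0 clear@0
  lookup 194.25.129.3: bits 110000100001100110000001000000 walk d0:-→d1:-→d2:-→d3:-→d4:-→d5:-→d6:-→d7:-→d8:-→d9:-→d10:-→d11:-→d12:H2→d13:-→d14:-→d15:-→d16:-→d17:-→d18:-→d19:-→d20:-→d21:-→d22:H3→d23:-→d24:-→d25:-→d26:-→d27:-→d28:H1→d29:-→d30:- -> H1

== LOOKUPS ==
["H3","H3","H1","H2","H3","H1"]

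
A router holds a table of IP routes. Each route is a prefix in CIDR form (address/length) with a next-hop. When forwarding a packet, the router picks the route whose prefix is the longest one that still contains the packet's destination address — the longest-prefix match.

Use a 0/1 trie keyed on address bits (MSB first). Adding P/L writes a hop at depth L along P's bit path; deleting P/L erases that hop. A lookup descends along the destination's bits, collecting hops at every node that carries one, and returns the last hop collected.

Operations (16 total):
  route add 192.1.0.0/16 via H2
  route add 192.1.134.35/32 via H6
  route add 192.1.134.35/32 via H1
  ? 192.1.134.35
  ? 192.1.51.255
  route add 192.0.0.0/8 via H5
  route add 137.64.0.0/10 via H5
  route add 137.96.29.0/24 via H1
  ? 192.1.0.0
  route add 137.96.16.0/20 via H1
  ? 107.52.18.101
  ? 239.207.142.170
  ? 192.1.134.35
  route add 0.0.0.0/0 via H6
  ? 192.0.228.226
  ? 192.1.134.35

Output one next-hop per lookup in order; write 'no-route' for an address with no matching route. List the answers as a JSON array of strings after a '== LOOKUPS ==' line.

Trace:
  + 192.1.0.0/16 (H2) depth=16
  + 192.1.134.35/32 (H6) depth=32
  + 192.1.134.35/32 (H1) depth=32
  ? 192.1.134.35  path d0:-→d1:-→d2:-→d3:-→d4:-→d5:-→d6:-→d7:-→d8:-→d9:-→d10:-→d11:-→d12:-→d13:-→d14:-→d15:-→d16:H2→d17:-→d18:-→d19:-→d20:-→d21:-→d22:-→d23:-→d24:-→d25:-→d26:-→d27:-→d28:-→d29:-→d30:-→d31:-→d32:H1  best=H1
  ? 192.1.51.255  path d0:-→d1:-→d2:-→d3:-→d4:-→d5:-→d6:-→d7:-→d8:-→d9:-→d10:-→d11:-→d12:-→d13:-→d14:-→d15:-→d16:H2  best=H2
  + 192.0.0.0/8 (H5) depth=8
  + 137.64.0.0/10 (H5) depth=10
  + 137.96.29.0/24 (H1) depth=24
  ? 192.1.0.0  path d0:-→d1:-→d2:-→d3:-→d4:-→d5:-→d6:-→d7:-→d8:H5→d9:-→d10:-→d11:-→d12:-→d13:-→d14:-→d15:-→d16:H2  best=H2
  + 137.96.16.0/20 (H1) depth=20
  ? 107.52.18.101  path d0:-  best=no-route
  ? 239.207.142.170  path d0:-→d1:-→d2:-  best=no-route
  ? 192.1.134.35  path d0:-→d1:-→d2:-→d3:-→d4:-→d5:-→d6:-→d7:-→d8:H5→d9:-→d10:-→d11:-→d12:-→d13:-→d14:-→d15:-→d16:H2→d17:-→d18:-→d19:-→d20:-→d21:-→d22:-→d23:-→d24:-→d25:-→d26:-→d27:-→d28:-→d29:-→d30:-→d31:-→d32:H1  best=H1
  + 0.0.0.0/0 (H6) depth=0
  ? 192.0.228.226  path d0:H6→d1:-→d2:-→d3:-→d4:-→d5:-→d6:-→d7:-→d8:H5→d9:-→d10:-→d11:-→d12:-→d13:-→d14:-→d15:-  best=H5
  ? 192.1.134.35  path d0:H6→d1:-→d2:-→d3:-→d4:-→d5:-→d6:-→d7:-→d8:H5→d9:-→d10:-→d11:-→d12:-→d13:-→d14:-→d15:-→d16:H2→d17:-→d18:-→d19:-→d20:-→d21:-→d22:-→d23:-→d24:-→d25:-→d26:-→d27:-→d28:-→d29:-→d30:-→d31:-→d32:H1  best=H1

== LOOKUPS ==
["H1","H2","H2","no-route","no-route","H1","H5","H1"]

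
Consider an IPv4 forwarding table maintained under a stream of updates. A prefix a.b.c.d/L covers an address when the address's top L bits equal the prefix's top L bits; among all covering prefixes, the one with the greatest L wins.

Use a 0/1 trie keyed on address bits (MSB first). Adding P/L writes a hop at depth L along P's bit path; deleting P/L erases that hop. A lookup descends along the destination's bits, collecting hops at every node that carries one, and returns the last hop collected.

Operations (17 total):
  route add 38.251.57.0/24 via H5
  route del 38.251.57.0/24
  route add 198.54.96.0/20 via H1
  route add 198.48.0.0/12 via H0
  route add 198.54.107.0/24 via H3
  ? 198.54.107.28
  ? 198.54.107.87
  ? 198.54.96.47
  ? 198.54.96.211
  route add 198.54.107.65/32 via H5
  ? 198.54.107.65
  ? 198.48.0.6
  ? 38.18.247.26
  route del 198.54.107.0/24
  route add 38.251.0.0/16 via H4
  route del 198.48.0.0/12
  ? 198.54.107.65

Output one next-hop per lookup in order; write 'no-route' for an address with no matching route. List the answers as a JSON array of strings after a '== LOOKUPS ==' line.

Process each operation:
  add 38.251.57.0/24 -> H5 at depth 24
  del 38.251.57.0/24 (clear depth 24)
  add 198.54.96.0/20 -> H1 at depth 20
  add 198.48.0.0/12 -> H0 at depth 12
  add 198.54.107.0/24 -> H3 at depth 24
  Q 198.54.107.28: descend 110001100011011001101011 ; hops seen [H0,H1,H3] ; pick H3
  Q 198.54.107.87: descend 110001100011011001101011 ; hops seen [H0,H1,H3] ; pick H3
  Q 198.54.96.47: descend 11000110001101100110 ; hops seen [H0,H1] ; pick H1
  Q 198.54.96.211: descend 11000110001101100110 ; hops seen [H0,H1] ; pick H1
  add 198.54.107.65/32 -> H5 at depth 32
  Q 198.54.107.65: descend 11000110001101100110101101000001 ; hops seen [H0,H1,H3,H5] ; pick H5
  Q 198.48.0.6: descend 1100011000110 ; hops seen [H0] ; pick H0
  Q 38.18.247.26: descend 00100110 ; hops seen [∅] ; pick no-route
  del 198.54.107.0/24 (clear depth 24)
  add 38.251.0.0/16 -> H4 at depth 16
  del 198.48.0.0/12 (clear depth 12)
  Q 198.54.107.65: descend 11000110001101100110101101000001 ; hops seen [H1,H5] ; pick H5

== LOOKUPS ==
["H3","H3","H1","H1","H5","H0","no-route","H5"]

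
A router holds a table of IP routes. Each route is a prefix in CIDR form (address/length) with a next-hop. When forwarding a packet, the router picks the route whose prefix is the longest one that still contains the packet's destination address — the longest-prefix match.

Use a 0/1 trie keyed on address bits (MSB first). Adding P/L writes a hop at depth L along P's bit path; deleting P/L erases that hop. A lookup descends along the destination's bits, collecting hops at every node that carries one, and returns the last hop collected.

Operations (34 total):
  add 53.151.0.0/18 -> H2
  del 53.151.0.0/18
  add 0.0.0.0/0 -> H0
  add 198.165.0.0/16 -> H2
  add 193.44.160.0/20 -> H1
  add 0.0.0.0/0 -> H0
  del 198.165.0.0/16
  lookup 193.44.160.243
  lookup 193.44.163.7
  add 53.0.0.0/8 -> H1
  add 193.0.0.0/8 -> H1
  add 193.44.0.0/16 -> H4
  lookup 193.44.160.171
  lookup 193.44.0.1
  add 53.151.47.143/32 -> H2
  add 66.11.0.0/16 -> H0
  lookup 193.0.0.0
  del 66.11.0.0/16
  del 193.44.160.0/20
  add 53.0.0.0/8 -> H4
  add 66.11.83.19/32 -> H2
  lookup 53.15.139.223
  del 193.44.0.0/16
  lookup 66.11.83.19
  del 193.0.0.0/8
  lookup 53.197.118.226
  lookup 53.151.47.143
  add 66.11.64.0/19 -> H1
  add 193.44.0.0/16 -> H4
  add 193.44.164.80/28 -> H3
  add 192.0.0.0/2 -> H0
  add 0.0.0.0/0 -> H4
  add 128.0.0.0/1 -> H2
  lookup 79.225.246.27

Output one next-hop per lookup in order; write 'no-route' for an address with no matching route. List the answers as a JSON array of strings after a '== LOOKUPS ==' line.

Apply in order:
  + 53.151.0.0/18 (H2) depth=18
  del 53.151.0.0/18 (clear depth 18)
  + 0.0.0.0/0 (H0) depth=0
  + 198.165.0.0/16 (H2) depth=16
  + 193.44.160.0/20 (H1) depth=20
  + 0.0.0.0/0 (H0) depth=0
  del 198.165.0.0/16 (clear depth 16)
  Q 193.44.160.243: descend 11000001001011001010 ; hops seen [H0,H1] ; pick H1
  Q 193.44.163.7: descend 11000001001011001010 ; hops seen [H0,H1] ; pick H1
  + 53.0.0.0/8 (H1) depth=8
  + 193.0.0.0/8 (H1) depth=8
  + 193.44.0.0/16 (H4) depth=16
  Q 193.44.160.171: descend 11000001001011001010 ; hops seen [H0,H1,H4,H1] ; pick H1
  Q 193.44.0.1: descend 1100000100101100 ; hops seen [H0,H1,H4] ; pick H4
  + 53.151.47.143/32 (H2) depth=32
  + 66.11.0.0/16 (H0) depth=16
  Q 193.0.0.0: descend 1100000100 ; hops seen [H0,H1] ; pick H1
  del 66.11.0.0/16 (clear depth 16)
  del 193.44.160.0/20 (clear depth 20)
  + 53.0.0.0/8 (H4) depth=8
  + 66.11.83.19/32 (H2) depth=32
  Q 53.15.139.223: descend 00110101 ; hops seen [H0,H4] ; pick H4
  del 193.44.0.0/16 (clear depth 16)
  Q 66.11.83.19: descend 01000010000010110101001100010011 ; hops seen [H0,H2] ; pick H2
  del 193.0.0.0/8 (clear depth 8)
  Q 53.197.118.226: descend 001101011 ; hops seen [H0,H4] ; pick H4
  Q 53.151.47.143: descend 00110101100101110010111110001111 ; hops seen [H0,H4,H2] ; pick H2
  + 66.11.64.0/19 (H1) depth=19
  + 193.44.0.0/16 (H4) depth=16
  + 193.44.164.80/28 (H3) depth=28
  + 192.0.0.0/2 (H0) depth=2
  + 0.0.0.0/0 (H4) depth=0
  + 128.0.0.0/1 (H2) depth=1
  Q 79.225.246.27: descend 0100 ; hops seen [H4] ; pick H4

== LOOKUPS ==
["H1","H1","H1","H4","H1","H4","H2","H4","H2","H4"]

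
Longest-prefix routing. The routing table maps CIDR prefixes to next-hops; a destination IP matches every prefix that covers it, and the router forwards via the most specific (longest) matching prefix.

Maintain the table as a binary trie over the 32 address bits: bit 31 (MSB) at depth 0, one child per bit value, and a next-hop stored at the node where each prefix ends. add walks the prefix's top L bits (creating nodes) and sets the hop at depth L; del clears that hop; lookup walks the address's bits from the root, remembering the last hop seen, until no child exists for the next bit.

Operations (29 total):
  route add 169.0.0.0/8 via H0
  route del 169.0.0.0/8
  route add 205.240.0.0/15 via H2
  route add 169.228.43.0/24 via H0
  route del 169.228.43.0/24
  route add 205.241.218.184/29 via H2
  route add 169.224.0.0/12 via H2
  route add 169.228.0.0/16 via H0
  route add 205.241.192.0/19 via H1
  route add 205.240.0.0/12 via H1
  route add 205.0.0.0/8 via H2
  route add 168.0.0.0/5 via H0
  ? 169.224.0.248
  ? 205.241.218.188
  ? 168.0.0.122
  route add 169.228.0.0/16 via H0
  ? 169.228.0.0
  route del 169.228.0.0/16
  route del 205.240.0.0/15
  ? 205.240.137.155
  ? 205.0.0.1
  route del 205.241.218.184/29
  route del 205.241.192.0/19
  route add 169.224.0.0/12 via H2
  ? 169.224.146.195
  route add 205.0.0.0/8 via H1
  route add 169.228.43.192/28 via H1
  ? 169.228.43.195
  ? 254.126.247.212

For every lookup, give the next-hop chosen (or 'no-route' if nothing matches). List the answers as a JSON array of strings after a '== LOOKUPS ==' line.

Trace:
  + 169.0.0.0/8 (H0) depth=8
  - 169.0.0.0/8 clear@8
  + 205.240.0.0/15 (H2) depth=15
  + 169.228.43.0/24 (H0) depth=24
  - 169.228.43.0/24 clear@24
  + 205.241.218.184/29 (H2) depth=29
  + 169.224.0.0/12 (H2) depth=12
  + 169.228.0.0/16 (H0) depth=16
  + 205.241.192.0/19 (H1) depth=19
  + 205.240.0.0/12 (H1) depth=12
  + 205.0.0.0/8 (H2) depth=8
  + 168.0.0.0/5 (H0) depth=5
  lookup 169.224.0.248: bits 1010100111100 walk d0:-→d1:-→d2:-→d3:-→d4:-→d5:H0→d6:-→d7:-→d8:-→d9:-→d10:-→d11:-→d12:H2→d13:- -> H2
  lookup 205.241.218.188: bits 11001101111100011101101010111 walk d0:-→d1:-→d2:-→d3:-→d4:-→d5:-→d6:-→d7:-→d8:H2→d9:-→d10:-→d11:-→d12:H1→d13:-→d14:-→d15:H2→d16:-→d17:-→d18:-→d19:H1→d20:-→d21:-→d22:-→d23:-→d24:-→d25:-→d26:-→d27:-→d28:-→d29:H2 -> H2
  lookup 168.0.0.122: bits 1010100 walk d0:-→d1:-→d2:-→d3:-→d4:-→d5:H0→d6:-→d7:- -> H0
  + 169.228.0.0/16 (H0) depth=16
  lookup 169.228.0.0: bits 101010011110010000 walk d0:-→d1:-→d2:-→d3:-→d4:-→d5:H0→d6:-→d7:-→d8:-→d9:-→d10:-→d11:-→d12:H2→d13:-→d14:-→d15:-→d16:H0→d17:-→d18:- -> H0
  - 169.228.0.0/16 clear@16
  - 205.240.0.0/15 clear@15
  lookup 205.240.137.155: bits 110011011111000 walk d0:-→d1:-→d2:-→d3:-→d4:-→d5:-→d6:-→d7:-→d8:H2→d9:-→d10:-→d11:-→d12:H1→d13:-→d14:-→d15:- -> H1
  lookup 205.0.0.1: bits 11001101 walk d0:-→d1:-→d2:-→d3:-→d4:-→d5:-→d6:-→d7:-→d8:H2 -> H2
  - 205.241.218.184/29 clear@29
  - 205.241.192.0/19 clear@19
  + 169.224.0.0/12 (H2) depth=12
  lookup 169.224.146.195: bits 1010100111100 walk d0:-→d1:-→d2:-→d3:-→d4:-→d5:H0→d6:-→d7:-→d8:-→d9:-→d10:-→d11:-→d12:H2→d13:- -> H2
  + 205.0.0.0/8 (H1) depth=8
  + 169.228.43.192/28 (H1) depth=28
  lookup 169.228.43.195: bits 1010100111100100001010111100 walk d0:-→d1:-→d2:-→d3:-→d4:-→d5:H0→d6:-→d7:-→d8:-→d9:-→d10:-→d11:-→d12:H2→d13:-→d14:-→d15:-→d16:-→d17:-→d18:-→d19:-→d20:-→d21:-→d22:-→d23:-→d24:-→d25:-→d26:-→d27:-→d28:H1 -> H1
  lookup 254.126.247.212: bits 11 walk d0:-→d1:-→d2:- -> no-route

== LOOKUPS ==
["H2","H2","H0","H0","H1","H2","H2","H1","no-route"]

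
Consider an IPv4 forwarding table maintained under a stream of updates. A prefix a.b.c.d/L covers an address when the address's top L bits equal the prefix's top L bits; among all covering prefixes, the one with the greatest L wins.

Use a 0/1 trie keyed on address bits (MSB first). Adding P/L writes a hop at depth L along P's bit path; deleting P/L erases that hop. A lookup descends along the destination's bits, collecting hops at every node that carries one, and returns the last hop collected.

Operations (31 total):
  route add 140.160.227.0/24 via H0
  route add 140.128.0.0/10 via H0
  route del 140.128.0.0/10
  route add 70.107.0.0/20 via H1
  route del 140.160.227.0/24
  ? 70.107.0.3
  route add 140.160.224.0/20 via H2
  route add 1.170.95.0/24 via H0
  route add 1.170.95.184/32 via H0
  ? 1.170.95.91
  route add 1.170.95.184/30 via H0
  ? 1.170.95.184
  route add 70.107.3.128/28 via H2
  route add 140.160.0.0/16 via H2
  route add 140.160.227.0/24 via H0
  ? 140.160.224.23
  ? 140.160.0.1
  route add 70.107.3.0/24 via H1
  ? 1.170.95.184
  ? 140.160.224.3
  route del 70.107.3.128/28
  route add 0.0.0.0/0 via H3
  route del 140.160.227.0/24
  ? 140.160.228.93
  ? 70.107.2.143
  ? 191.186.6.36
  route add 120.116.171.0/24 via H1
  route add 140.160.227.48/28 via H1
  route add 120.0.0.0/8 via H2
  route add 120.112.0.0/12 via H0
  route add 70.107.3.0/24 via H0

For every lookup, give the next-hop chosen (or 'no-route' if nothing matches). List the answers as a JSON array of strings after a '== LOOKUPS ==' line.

Apply in order:
  + 140.160.227.0/24 (H0) depth=24
  + 140.128.0.0/10 (H0) depth=10
  - 140.128.0.0/10 clear@10
  + 70.107.0.0/20 (H1) depth=20
  - 140.160.227.0/24 clear@24
  lookup 70.107.0.3: bits 01000110011010110000 walk d0:-→d1:-→d2:-→d3:-→d4:-→d5:-→d6:-→d7:-→d8:-→d9:-→d10:-→d11:-→d12:-→d13:-→d14:-→d15:-→d16:-→d17:-→d18:-→d19:-→d20:H1 -> H1
  + 140.160.224.0/20 (H2) depth=20
  + 1.170.95.0/24 (H0) depth=24
  + 1.170.95.184/32 (H0) depth=32
  lookup 1.170.95.91: bits 000000011010101001011111 walk d0:-→d1:-→d2:-→d3:-→d4:-→d5:-→d6:-→d7:-→d8:-→d9:-→d10:-→d11:-→d12:-→d13:-→d14:-→d15:-→d16:-→d17:-→d18:-→d19:-→d20:-→d21:-→d22:-→d23:-→d24:H0 -> H0
  + 1.170.95.184/30 (H0) depth=30
  lookup 1.170.95.184: bits 00000001101010100101111110111000 walk d0:-→d1:-→d2:-→d3:-→d4:-→d5:-→d6:-→d7:-→d8:-→d9:-→d10:-→d11:-→d12:-→d13:-→d14:-→d15:-→d16:-→d17:-→d18:-→d19:-→d20:-→d21:-→d22:-→d23:-→d24:H0→d25:-→d26:-→d27:-→d28:-→d29:-→d30:H0→d31:-→d32:H0 -> H0
  + 70.107.3.128/28 (H2) depth=28
  + 140.160.0.0/16 (H2) depth=16
  + 140.160.227.0/24 (H0) depth=24
  lookup 140.160.224.23: bits 1000110010100000111000 walk d0:-→d1:-→d2:-→d3:-→d4:-→d5:-→d6:-→d7:-→d8:-→d9:-→d10:-→d11:-→d12:-→d13:-→d14:-→d15:-→d16:H2→d17:-→d18:-→d19:-→d20:H2→d21:-→d22:- -> H2
  lookup 140.160.0.1: bits 1000110010100000 walk d0:-→d1:-→d2:-→d3:-→d4:-→d5:-→d6:-→d7:-→d8:-→d9:-→d10:-→d11:-→d12:-→d13:-→d14:-→d15:-→d16:H2 -> H2
  + 70.107.3.0/24 (H1) depth=24
  lookup 1.170.95.184: bits 00000001101010100101111110111000 walk d0:-→d1:-→d2:-→d3:-→d4:-→d5:-→d6:-→d7:-→d8:-→d9:-→d10:-→d11:-→d12:-→d13:-→d14:-→d15:-→d16:-→d17:-→d18:-→d19:-→d20:-→d21:-→d22:-→d23:-→d24:H0→d25:-→d26:-→d27:-→d28:-→d29:-→d30:H0→d31:-→d32:H0 -> H0
  lookup 140.160.224.3: bits 1000110010100000111000 walk d0:-→d1:-→d2:-→d3:-→d4:-→d5:-→d6:-→d7:-→d8:-→d9:-→d10:-→d11:-→d12:-→d13:-→d14:-→d15:-→d16:H2→d17:-→d18:-→d19:-→d20:H2→d21:-→d22:- -> H2
  - 70.107.3.128/28 clear@28
  + 0.0.0.0/0 (H3) depth=0
  - 140.160.227.0/24 clear@24
  lookup 140.160.228.93: bits 100011001010000011100 walk d0:H3→d1:-→d2:-→d3:-→d4:-→d5:-→d6:-→d7:-→d8:-→d9:-→d10:-→d11:-→d12:-→d13:-→d14:-→d15:-→d16:H2→d17:-→d18:-→d19:-→d20:H2→d21:- -> H2
  lookup 70.107.2.143: bits 01000110011010110000001 walk d0:H3→d1:-→d2:-→d3:-→d4:-→d5:-→d6:-→d7:-→d8:-→d9:-→d10:-→d11:-→d12:-→d13:-→d14:-→d15:-→d16:-→d17:-→d18:-→d19:-→d20:H1→d21:-→d22:-→d23:- -> H1
  lookup 191.186.6.36: bits 10 walk d0:H3→d1:-→d2:- -> H3
  + 120.116.171.0/24 (H1) depth=24
  + 140.160.227.48/28 (H1) depth=28
  + 120.0.0.0/8 (H2) depth=8
  + 120.112.0.0/12 (H0) depth=12
  + 70.107.3.0/24 (H0) depth=24

== LOOKUPS ==
["H1","H0","H0","H2","H2","H0","H2","H2","H1","H3"]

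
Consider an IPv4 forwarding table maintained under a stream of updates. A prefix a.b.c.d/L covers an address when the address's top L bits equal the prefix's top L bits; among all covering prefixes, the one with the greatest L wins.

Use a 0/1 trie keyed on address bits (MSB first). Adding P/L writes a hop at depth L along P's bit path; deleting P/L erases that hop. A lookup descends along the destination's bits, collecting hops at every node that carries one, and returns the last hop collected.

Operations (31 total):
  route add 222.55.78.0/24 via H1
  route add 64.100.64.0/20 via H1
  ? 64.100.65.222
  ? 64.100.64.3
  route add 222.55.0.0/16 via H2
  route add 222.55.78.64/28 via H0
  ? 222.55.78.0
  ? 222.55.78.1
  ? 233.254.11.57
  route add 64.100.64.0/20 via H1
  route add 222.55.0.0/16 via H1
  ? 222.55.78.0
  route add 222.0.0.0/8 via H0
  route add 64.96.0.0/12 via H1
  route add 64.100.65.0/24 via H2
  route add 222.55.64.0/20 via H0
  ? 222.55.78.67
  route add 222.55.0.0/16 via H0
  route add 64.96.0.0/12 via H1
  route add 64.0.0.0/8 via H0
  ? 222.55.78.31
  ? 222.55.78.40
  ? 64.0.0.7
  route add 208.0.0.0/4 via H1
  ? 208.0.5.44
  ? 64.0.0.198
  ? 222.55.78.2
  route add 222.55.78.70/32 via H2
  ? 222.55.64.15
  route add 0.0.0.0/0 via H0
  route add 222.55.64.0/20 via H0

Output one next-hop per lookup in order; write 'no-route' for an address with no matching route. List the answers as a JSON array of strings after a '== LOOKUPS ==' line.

Apply in order:
  + 222.55.78.0/24 (H1) depth=24
  + 64.100.64.0/20 (H1) depth=20
  Q 64.100.65.222: descend 01000000011001000100 ; hops seen [H1] ; pick H1
  Q 64.100.64.3: descend 01000000011001000100 ; hops seen [H1] ; pick H1
  + 222.55.0.0/16 (H2) depth=16
  + 222.55.78.64/28 (H0) depth=28
  Q 222.55.78.0: descend 1101111000110111010011100 ; hops seen [H2,H1] ; pick H1
  Q 222.55.78.1: descend 1101111000110111010011100 ; hops seen [H2,H1] ; pick H1
  Q 233.254.11.57: descend 11 ; hops seen [∅] ; pick no-route
  + 64.100.64.0/20 (H1) depth=20
  + 222.55.0.0/16 (H1) depth=16
  Q 222.55.78.0: descend 1101111000110111010011100 ; hops seen [H1,H1] ; pick H1
  + 222.0.0.0/8 (H0) depth=8
  + 64.96.0.0/12 (H1) depth=12
  + 64.100.65.0/24 (H2) depth=24
  + 222.55.64.0/20 (H0) depth=20
  Q 222.55.78.67: descend 1101111000110111010011100100 ; hops seen [H0,H1,H0,H1,H0] ; pick H0
  + 222.55.0.0/16 (H0) depth=16
  + 64.96.0.0/12 (H1) depth=12
  + 64.0.0.0/8 (H0) depth=8
  Q 222.55.78.31: descend 1101111000110111010011100 ; hops seen [H0,H0,H0,H1] ; pick H1
  Q 222.55.78.40: descend 1101111000110111010011100 ; hops seen [H0,H0,H0,H1] ; pick H1
  Q 64.0.0.7: descend 010000000 ; hops seen [H0] ; pick H0
  + 208.0.0.0/4 (H1) depth=4
  Q 208.0.5.44: descend 1101 ; hops seen [H1] ; pick H1
  Q 64.0.0.198: descend 010000000 ; hops seen [H0] ; pick H0
  Q 222.55.78.2: descend 1101111000110111010011100 ; hops seen [H1,H0,H0,H0,H1] ; pick H1
  + 222.55.78.70/32 (H2) depth=32
  Q 222.55.64.15: descend 11011110001101110100 ; hops seen [H1,H0,H0,H0] ; pick H0
  + 0.0.0.0/0 (H0) depth=0
  + 222.55.64.0/20 (H0) depth=20

== LOOKUPS ==
["H1","H1","H1","H1","no-route","H1","H0","H1","H1","H0","H1","H0","H1","H0"]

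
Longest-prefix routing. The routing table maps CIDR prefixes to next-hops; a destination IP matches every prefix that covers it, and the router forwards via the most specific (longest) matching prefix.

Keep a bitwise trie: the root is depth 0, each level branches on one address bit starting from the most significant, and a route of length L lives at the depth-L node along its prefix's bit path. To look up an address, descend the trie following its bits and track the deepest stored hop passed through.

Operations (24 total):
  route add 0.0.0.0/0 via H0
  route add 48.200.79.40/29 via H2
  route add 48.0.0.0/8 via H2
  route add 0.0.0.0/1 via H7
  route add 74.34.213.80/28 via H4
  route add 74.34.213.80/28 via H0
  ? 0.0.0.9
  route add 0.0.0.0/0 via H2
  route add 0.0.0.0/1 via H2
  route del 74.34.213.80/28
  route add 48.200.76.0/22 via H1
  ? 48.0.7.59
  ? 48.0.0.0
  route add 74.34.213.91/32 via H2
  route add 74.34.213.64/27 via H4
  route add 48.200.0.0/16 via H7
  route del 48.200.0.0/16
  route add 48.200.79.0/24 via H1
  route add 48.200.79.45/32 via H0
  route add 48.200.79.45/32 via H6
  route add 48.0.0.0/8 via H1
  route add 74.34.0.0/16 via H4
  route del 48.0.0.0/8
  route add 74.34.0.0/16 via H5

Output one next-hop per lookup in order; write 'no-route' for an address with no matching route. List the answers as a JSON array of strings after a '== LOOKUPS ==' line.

Trace:
  add 0.0.0.0/0 -> H0 at depth 0
  add 48.200.79.40/29 -> H2 at depth 29
  add 48.0.0.0/8 -> H2 at depth 8
  add 0.0.0.0/1 -> H7 at depth 1
  add 74.34.213.80/28 -> H4 at depth 28
  add 74.34.213.80/28 -> H0 at depth 28
  ? 0.0.0.9  path d0:H0→d1:H7→d2:-  best=H7
  add 0.0.0.0/0 -> H2 at depth 0
  add 0.0.0.0/1 -> H2 at depth 1
  del 74.34.213.80/28 (clear depth 28)
  add 48.200.76.0/22 -> H1 at depth 22
  ? 48.0.7.59  path d0:H2→d1:H2→d2:-→d3:-→d4:-→d5:-→d6:-→d7:-→d8:H2  best=H2
  ? 48.0.0.0  path d0:H2→d1:H2→d2:-→d3:-→d4:-→d5:-→d6:-→d7:-→d8:H2  best=H2
  add 74.34.213.91/32 -> H2 at depth 32
  add 74.34.213.64/27 -> H4 at depth 27
  add 48.200.0.0/16 -> H7 at depth 16
  del 48.200.0.0/16 (clear depth 16)
  add 48.200.79.0/24 -> H1 at depth 24
  add 48.200.79.45/32 -> H0 at depth 32
  add 48.200.79.45/32 -> H6 at depth 32
  add 48.0.0.0/8 -> H1 at depth 8
  add 74.34.0.0/16 -> H4 at depth 16
  del 48.0.0.0/8 (clear depth 8)
  add 74.34.0.0/16 -> H5 at depth 16

== LOOKUPS ==
["H7","H2","H2"]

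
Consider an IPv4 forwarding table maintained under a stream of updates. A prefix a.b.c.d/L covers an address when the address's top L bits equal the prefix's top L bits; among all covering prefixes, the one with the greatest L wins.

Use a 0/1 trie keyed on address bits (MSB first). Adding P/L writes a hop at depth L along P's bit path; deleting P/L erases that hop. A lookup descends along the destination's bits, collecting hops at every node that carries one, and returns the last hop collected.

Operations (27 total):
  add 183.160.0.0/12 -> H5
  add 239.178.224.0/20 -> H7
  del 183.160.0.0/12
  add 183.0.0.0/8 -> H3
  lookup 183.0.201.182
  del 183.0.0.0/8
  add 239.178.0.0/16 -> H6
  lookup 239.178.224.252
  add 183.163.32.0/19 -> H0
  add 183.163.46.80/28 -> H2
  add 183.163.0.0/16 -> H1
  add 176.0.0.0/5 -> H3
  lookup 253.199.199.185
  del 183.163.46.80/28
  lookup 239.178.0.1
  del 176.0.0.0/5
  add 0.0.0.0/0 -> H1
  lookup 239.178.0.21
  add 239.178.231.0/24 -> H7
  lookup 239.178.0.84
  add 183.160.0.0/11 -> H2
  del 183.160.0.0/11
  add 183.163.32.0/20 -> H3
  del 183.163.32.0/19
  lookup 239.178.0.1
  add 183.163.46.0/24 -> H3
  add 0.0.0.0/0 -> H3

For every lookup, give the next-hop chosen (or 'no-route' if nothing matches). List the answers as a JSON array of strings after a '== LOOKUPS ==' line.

Process each operation:
  add 183.160.0.0/12 -> H5 at depth 12
  add 239.178.224.0/20 -> H7 at depth 20
  del 183.160.0.0/12 (clear depth 12)
  add 183.0.0.0/8 -> H3 at depth 8
  lookup 183.0.201.182: bits 10110111 walk d0:-→d1:-→d2:-→d3:-→d4:-→d5:-→d6:-→d7:-→d8:H3 -> H3
  del 183.0.0.0/8 (clear depth 8)
  add 239.178.0.0/16 -> H6 at depth 16
  lookup 239.178.224.252: bits 11101111101100101110 walk d0:-→d1:-→d2:-→d3:-→d4:-→d5:-→d6:-→d7:-→d8:-→d9:-→d10:-→d11:-→d12:-→d13:-→d14:-→d15:-→d16:H6→d17:-→d18:-→d19:-→d20:H7 -> H7
  add 183.163.32.0/19 -> H0 at depth 19
  add 183.163.46.80/28 -> H2 at depth 28
  add 183.163.0.0/16 -> H1 at depth 16
  add 176.0.0.0/5 -> H3 at depth 5
  lookup 253.199.199.185: bits 111 walk d0:-→d1:-→d2:-→d3:- -> no-route
  del 183.163.46.80/28 (clear depth 28)
  lookup 239.178.0.1: bits 1110111110110010 walk d0:-→d1:-→d2:-→d3:-→d4:-→d5:-→d6:-→d7:-→d8:-→d9:-→d10:-→d11:-→d12:-→d13:-→d14:-→d15:-→d16:H6 -> H6
  del 176.0.0.0/5 (clear depth 5)
  add 0.0.0.0/0 -> H1 at depth 0
  lookup 239.178.0.21: bits 1110111110110010 walk d0:H1→d1:-→d2:-→d3:-→d4:-→d5:-→d6:-→d7:-→d8:-→d9:-→d10:-→d11:-→d12:-→d13:-→d14:-→d15:-→d16:H6 -> H6
  add 239.178.231.0/24 -> H7 at depth 24
  lookup 239.178.0.84: bits 1110111110110010 walk d0:H1→d1:-→d2:-→d3:-→d4:-→d5:-→d6:-→d7:-→d8:-→d9:-→d10:-→d11:-→d12:-→d13:-→d14:-→d15:-→d16:H6 -> H6
  add 183.160.0.0/11 -> H2 at depth 11
  del 183.160.0.0/11 (clear depth 11)
  add 183.163.32.0/20 -> H3 at depth 20
  del 183.163.32.0/19 (clear depth 19)
  lookup 239.178.0.1: bits 1110111110110010 walk d0:H1→d1:-→d2:-→d3:-→d4:-→d5:-→d6:-→d7:-→d8:-→d9:-→d10:-→d11:-→d12:-→d13:-→d14:-→d15:-→d16:H6 -> H6
  add 183.163.46.0/24 -> H3 at depth 24
  add 0.0.0.0/0 -> H3 at depth 0

== LOOKUPS ==
["H3","H7","no-route","H6","H6","H6","H6"]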